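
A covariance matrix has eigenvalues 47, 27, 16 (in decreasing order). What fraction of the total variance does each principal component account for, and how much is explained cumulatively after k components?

Step 1 — total variance = trace(Sigma) = Σ λ_i = 47 + 27 + 16 = 90.

Step 2 — fraction explained by component i = λ_i / Σ λ:
  PC1: 47/90 = 0.5222
  PC2: 27/90 = 0.3
  PC3: 16/90 = 0.1778

Step 3 — cumulative fraction after k components = (λ_1 + ... + λ_k) / Σ λ:
  k = 1: 47/90 = 0.5222
  k = 2: (47 + 27)/90 = 74/90 = 0.8222
  k = 3: (47 + 27 + 16)/90 = 90/90 = 1

Summary (fraction, with percent):

explained: PC1 0.5222 (52.22%), PC2 0.3 (30%), PC3 0.1778 (17.78%);  cumulative: 0.5222, 0.8222, 1


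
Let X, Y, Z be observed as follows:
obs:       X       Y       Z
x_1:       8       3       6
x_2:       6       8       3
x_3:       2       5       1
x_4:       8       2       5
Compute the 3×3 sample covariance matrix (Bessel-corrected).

Step 1 — column means:
  mean(X) = (8 + 6 + 2 + 8) / 4 = 24/4 = 6
  mean(Y) = (3 + 8 + 5 + 2) / 4 = 18/4 = 4.5
  mean(Z) = (6 + 3 + 1 + 5) / 4 = 15/4 = 3.75

Step 2 — sample covariance S[i,j] = (1/(n-1)) · Σ_k (x_{k,i} - mean_i) · (x_{k,j} - mean_j), with n-1 = 3.
  S[X,X] = ((2)·(2) + (0)·(0) + (-4)·(-4) + (2)·(2)) / 3 = 24/3 = 8
  S[X,Y] = ((2)·(-1.5) + (0)·(3.5) + (-4)·(0.5) + (2)·(-2.5)) / 3 = -10/3 = -3.3333
  S[X,Z] = ((2)·(2.25) + (0)·(-0.75) + (-4)·(-2.75) + (2)·(1.25)) / 3 = 18/3 = 6
  S[Y,Y] = ((-1.5)·(-1.5) + (3.5)·(3.5) + (0.5)·(0.5) + (-2.5)·(-2.5)) / 3 = 21/3 = 7
  S[Y,Z] = ((-1.5)·(2.25) + (3.5)·(-0.75) + (0.5)·(-2.75) + (-2.5)·(1.25)) / 3 = -10.5/3 = -3.5
  S[Z,Z] = ((2.25)·(2.25) + (-0.75)·(-0.75) + (-2.75)·(-2.75) + (1.25)·(1.25)) / 3 = 14.75/3 = 4.9167

S is symmetric (S[j,i] = S[i,j]). Assembling:

S = [[8, -3.3333, 6],
 [-3.3333, 7, -3.5],
 [6, -3.5, 4.9167]]


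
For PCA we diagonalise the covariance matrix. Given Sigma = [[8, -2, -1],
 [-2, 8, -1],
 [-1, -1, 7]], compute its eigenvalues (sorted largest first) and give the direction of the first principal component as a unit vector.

Step 1 — characteristic polynomial p(λ) = det(λI - Sigma) = λ³ - tr·λ² + c_1·λ - det, where tr = trace, c_1 = sum of the principal 2×2 minors, det = det(Sigma):
  tr = 8 + 8 + 7 = 23,
  c_1 = (8·8 - (-2)²) + (8·7 - (-1)²) + (8·7 - (-1)²) = 60 + 55 + 55 = 170,
  det = 8·(8·7 - (-1)²) - (-2)·((-2)·7 - (-1)·(-1)) + (-1)·((-2)·(-1) - 8·(-1)) = 8·(55) - (-2)·(-15) + (-1)·(10) = 400.
  So p(λ) = λ³ - 23λ² + 170λ - 400.
Step 2 — look for an integer root (rational root theorem: any rational root is an integer divisor of 400). Testing λ = 5:
  p(5) = 125 - 575 + 850 - 400 = 0  ✓
  Dividing out (λ - 5): p(λ) = (λ - 5)(λ² - 18λ + 80).
Step 3 — remaining eigenvalues from the quadratic λ² - 18λ + 80 = 0:
  Δ = 18² - 4·80 = 324 - 320 = 4,  λ = (18 ± √4)/2 = (18 ± 2)/2 = 10 or 8.
  Sorted: λ_1 = 10,  λ_2 = 8,  λ_3 = 5  (check: sum = 23 = tr ✓).

Step 4 — unit eigenvector for λ_1 = 10: v spans the null space of (Sigma - λ_1 I), whose rows are
  r_1 = (-2, -2, -1),  r_2 = (-2, -2, -1),  r_3 = (-1, -1, -3).
  v is orthogonal to every row, so take v ∝ r_1 × r_3 = ((-2)·(-3) - (-1)·(-1), (-1)·(-1) - (-2)·(-3), (-2)·(-1) - (-2)·(-1)) = (5, -5, 0).
  Rescale (divide by 5): u = (1, -1, 0).
  ||u|| = √((1)² + (-1)² + (0)²) = √(2) ≈ 1.4142,  v_1 = u/||u|| ≈ (0.7071, -0.7071, 0) (||v_1|| = 1).

λ_1 = 10,  λ_2 = 8,  λ_3 = 5;  v_1 ≈ (0.7071, -0.7071, 0)


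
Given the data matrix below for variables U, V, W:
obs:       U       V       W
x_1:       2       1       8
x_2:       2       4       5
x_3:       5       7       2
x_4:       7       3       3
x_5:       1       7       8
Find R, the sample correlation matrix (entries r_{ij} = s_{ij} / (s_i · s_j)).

Step 1 — column means:
  mean(U) = (2 + 2 + 5 + 7 + 1) / 5 = 17/5 = 3.4
  mean(V) = (1 + 4 + 7 + 3 + 7) / 5 = 22/5 = 4.4
  mean(W) = (8 + 5 + 2 + 3 + 8) / 5 = 26/5 = 5.2

Step 2 — sample variances and covariances s[i,j] = (1/(n-1)) · Σ_k (x_{k,i} - mean_i) · (x_{k,j} - mean_j), with n-1 = 4:
  s[U,U] = ((-1.4)·(-1.4) + (-1.4)·(-1.4) + (1.6)·(1.6) + (3.6)·(3.6) + (-2.4)·(-2.4)) / 4 = 25.2/4 = 6.3
  s[U,V] = ((-1.4)·(-3.4) + (-1.4)·(-0.4) + (1.6)·(2.6) + (3.6)·(-1.4) + (-2.4)·(2.6)) / 4 = -1.8/4 = -0.45
  s[U,W] = ((-1.4)·(2.8) + (-1.4)·(-0.2) + (1.6)·(-3.2) + (3.6)·(-2.2) + (-2.4)·(2.8)) / 4 = -23.4/4 = -5.85
  s[V,V] = ((-3.4)·(-3.4) + (-0.4)·(-0.4) + (2.6)·(2.6) + (-1.4)·(-1.4) + (2.6)·(2.6)) / 4 = 27.2/4 = 6.8
  s[V,W] = ((-3.4)·(2.8) + (-0.4)·(-0.2) + (2.6)·(-3.2) + (-1.4)·(-2.2) + (2.6)·(2.8)) / 4 = -7.4/4 = -1.85
  s[W,W] = ((2.8)·(2.8) + (-0.2)·(-0.2) + (-3.2)·(-3.2) + (-2.2)·(-2.2) + (2.8)·(2.8)) / 4 = 30.8/4 = 7.7
  Sample standard deviations s_i = √(s[i,i]):
  s(U) = √(6.3) = 2.51
  s(V) = √(6.8) = 2.6077
  s(W) = √(7.7) = 2.7749

Step 3 — r_{ij} = s_{ij} / (s_i · s_j):
  r[U,U] = 1 (diagonal).
  r[U,V] = -0.45 / (2.51 · 2.6077) = -0.45 / 6.5452 = -0.0688
  r[U,W] = -5.85 / (2.51 · 2.7749) = -5.85 / 6.9649 = -0.8399
  r[V,V] = 1 (diagonal).
  r[V,W] = -1.85 / (2.6077 · 2.7749) = -1.85 / 7.236 = -0.2557
  r[W,W] = 1 (diagonal).

R is symmetric with unit diagonal. Assembling:

R = [[1, -0.0688, -0.8399],
 [-0.0688, 1, -0.2557],
 [-0.8399, -0.2557, 1]]


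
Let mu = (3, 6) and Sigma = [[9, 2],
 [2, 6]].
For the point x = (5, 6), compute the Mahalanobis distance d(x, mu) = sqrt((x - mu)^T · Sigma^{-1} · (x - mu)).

Step 1 — centre the observation: (x - mu) = (2, 0).

Step 2 — invert Sigma. det(Sigma) = 9·6 - (2)² = 50.
  Sigma^{-1} = (1/det) · [[d, -b], [-b, a]] = [[0.12, -0.04],
 [-0.04, 0.18]].

Step 3 — form the quadratic (x - mu)^T · Sigma^{-1} · (x - mu):
  Sigma^{-1} · (x - mu) = (0.24, -0.08).
  (x - mu)^T · [Sigma^{-1} · (x - mu)] = (2)·(0.24) + (0)·(-0.08) = 0.48.

Step 4 — take square root: d = √(0.48) ≈ 0.6928.

d(x, mu) = √(0.48) ≈ 0.6928


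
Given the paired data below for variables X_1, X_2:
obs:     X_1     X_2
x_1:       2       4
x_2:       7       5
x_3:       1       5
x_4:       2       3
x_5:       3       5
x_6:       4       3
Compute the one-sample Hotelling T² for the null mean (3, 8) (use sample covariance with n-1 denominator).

Step 1 — sample mean vector:
  mean(X_1) = (2 + 7 + 1 + 2 + 3 + 4) / 6 = 19/6 = 3.1667
  mean(X_2) = (4 + 5 + 5 + 3 + 5 + 3) / 6 = 25/6 = 4.1667
  x̄ = (3.1667, 4.1667),  deviation x̄ - mu_0 = (3.1667, 4.1667) - (3, 8) = (0.1667, -3.8333).

Step 2 — sample covariance matrix, S[i,j] = (1/(n-1)) · Σ_k (x_{k,i} - mean_i) · (x_{k,j} - mean_j), divisor n-1 = 5:
  S[X_1,X_1] = ((-1.1667)·(-1.1667) + (3.8333)·(3.8333) + (-2.1667)·(-2.1667) + (-1.1667)·(-1.1667) + (-0.1667)·(-0.1667) + (0.8333)·(0.8333)) / 5 = 22.8333/5 = 4.5667
  S[X_1,X_2] = ((-1.1667)·(-0.1667) + (3.8333)·(0.8333) + (-2.1667)·(0.8333) + (-1.1667)·(-1.1667) + (-0.1667)·(0.8333) + (0.8333)·(-1.1667)) / 5 = 1.8333/5 = 0.3667
  S[X_2,X_2] = ((-0.1667)·(-0.1667) + (0.8333)·(0.8333) + (0.8333)·(0.8333) + (-1.1667)·(-1.1667) + (0.8333)·(0.8333) + (-1.1667)·(-1.1667)) / 5 = 4.8333/5 = 0.9667
  S = [[4.5667, 0.3667],
 [0.3667, 0.9667]].

Step 3 — invert S. det(S) = 4.5667·0.9667 - (0.3667)² = 4.28.
  S^{-1} = (1/det) · [[d, -b], [-b, a]] = [[0.2259, -0.0857],
 [-0.0857, 1.067]].

Step 4 — quadratic form (x̄ - mu_0)^T · S^{-1} · (x̄ - mu_0):
  S^{-1} · (x̄ - mu_0) = (0.366, -4.1044),
  (x̄ - mu_0)^T · [...] = (0.1667)·(0.366) + (-3.8333)·(-4.1044) = 15.7944.

Step 5 — scale by n: T² = 6 · 15.7944 = 94.7664.

T² ≈ 94.7664


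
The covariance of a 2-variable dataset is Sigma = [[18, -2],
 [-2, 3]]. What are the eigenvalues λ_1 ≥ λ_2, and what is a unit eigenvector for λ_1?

Step 1 — characteristic polynomial of 2×2 Sigma:
  det(Sigma - λI) = λ² - trace · λ + det = 0.
  trace = 18 + 3 = 21, det = 18·3 - (-2)² = 50.
Step 2 — discriminant:
  Δ = trace² - 4·det = 441 - 200 = 241.
Step 3 — eigenvalues:
  λ = (trace ± √Δ)/2 = (21 ± 15.5242)/2,
  λ_1 = 18.2621,  λ_2 = 2.7379.

Step 4 — unit eigenvector for λ_1: solve (Sigma - λ_1 I)v = 0. First row:
  (18 - 18.2621)·v_x + (-2)·v_y = 0, i.e. (-0.2621)·v_x + (-2)·v_y = 0,
  so v ∝ (b, λ_1 - a) = (-2, 0.2621); multiply by -1 so the first entry is positive: u = (2, -0.2621).
  ||u|| = √((2)² + (-0.2621)²) = √(4.0687) ≈ 2.0171,
  v_1 = u/||u|| ≈ (0.9915, -0.1299) (||v_1|| = 1).

λ_1 = 18.2621,  λ_2 = 2.7379;  v_1 ≈ (0.9915, -0.1299)


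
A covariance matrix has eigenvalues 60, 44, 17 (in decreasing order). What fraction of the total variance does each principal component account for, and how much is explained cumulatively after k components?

Step 1 — total variance = trace(Sigma) = Σ λ_i = 60 + 44 + 17 = 121.

Step 2 — fraction explained by component i = λ_i / Σ λ:
  PC1: 60/121 = 0.4959
  PC2: 44/121 = 0.3636
  PC3: 17/121 = 0.1405

Step 3 — cumulative fraction after k components = (λ_1 + ... + λ_k) / Σ λ:
  k = 1: 60/121 = 0.4959
  k = 2: (60 + 44)/121 = 104/121 = 0.8595
  k = 3: (60 + 44 + 17)/121 = 121/121 = 1

Summary (fraction, with percent):

explained: PC1 0.4959 (49.59%), PC2 0.3636 (36.36%), PC3 0.1405 (14.05%);  cumulative: 0.4959, 0.8595, 1


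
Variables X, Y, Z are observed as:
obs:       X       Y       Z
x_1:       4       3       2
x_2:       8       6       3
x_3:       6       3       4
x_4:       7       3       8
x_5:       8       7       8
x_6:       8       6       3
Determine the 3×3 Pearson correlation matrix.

Step 1 — column means:
  mean(X) = (4 + 8 + 6 + 7 + 8 + 8) / 6 = 41/6 = 6.8333
  mean(Y) = (3 + 6 + 3 + 3 + 7 + 6) / 6 = 28/6 = 4.6667
  mean(Z) = (2 + 3 + 4 + 8 + 8 + 3) / 6 = 28/6 = 4.6667

Step 2 — sample variances and covariances s[i,j] = (1/(n-1)) · Σ_k (x_{k,i} - mean_i) · (x_{k,j} - mean_j), with n-1 = 5:
  s[X,X] = ((-2.8333)·(-2.8333) + (1.1667)·(1.1667) + (-0.8333)·(-0.8333) + (0.1667)·(0.1667) + (1.1667)·(1.1667) + (1.1667)·(1.1667)) / 5 = 12.8333/5 = 2.5667
  s[X,Y] = ((-2.8333)·(-1.6667) + (1.1667)·(1.3333) + (-0.8333)·(-1.6667) + (0.1667)·(-1.6667) + (1.1667)·(2.3333) + (1.1667)·(1.3333)) / 5 = 11.6667/5 = 2.3333
  s[X,Z] = ((-2.8333)·(-2.6667) + (1.1667)·(-1.6667) + (-0.8333)·(-0.6667) + (0.1667)·(3.3333) + (1.1667)·(3.3333) + (1.1667)·(-1.6667)) / 5 = 8.6667/5 = 1.7333
  s[Y,Y] = ((-1.6667)·(-1.6667) + (1.3333)·(1.3333) + (-1.6667)·(-1.6667) + (-1.6667)·(-1.6667) + (2.3333)·(2.3333) + (1.3333)·(1.3333)) / 5 = 17.3333/5 = 3.4667
  s[Y,Z] = ((-1.6667)·(-2.6667) + (1.3333)·(-1.6667) + (-1.6667)·(-0.6667) + (-1.6667)·(3.3333) + (2.3333)·(3.3333) + (1.3333)·(-1.6667)) / 5 = 3.3333/5 = 0.6667
  s[Z,Z] = ((-2.6667)·(-2.6667) + (-1.6667)·(-1.6667) + (-0.6667)·(-0.6667) + (3.3333)·(3.3333) + (3.3333)·(3.3333) + (-1.6667)·(-1.6667)) / 5 = 35.3333/5 = 7.0667
  Sample standard deviations s_i = √(s[i,i]):
  s(X) = √(2.5667) = 1.6021
  s(Y) = √(3.4667) = 1.8619
  s(Z) = √(7.0667) = 2.6583

Step 3 — r_{ij} = s_{ij} / (s_i · s_j):
  r[X,X] = 1 (diagonal).
  r[X,Y] = 2.3333 / (1.6021 · 1.8619) = 2.3333 / 2.9829 = 0.7822
  r[X,Z] = 1.7333 / (1.6021 · 2.6583) = 1.7333 / 4.2588 = 0.407
  r[Y,Y] = 1 (diagonal).
  r[Y,Z] = 0.6667 / (1.8619 · 2.6583) = 0.6667 / 4.9495 = 0.1347
  r[Z,Z] = 1 (diagonal).

R is symmetric with unit diagonal. Assembling:

R = [[1, 0.7822, 0.407],
 [0.7822, 1, 0.1347],
 [0.407, 0.1347, 1]]


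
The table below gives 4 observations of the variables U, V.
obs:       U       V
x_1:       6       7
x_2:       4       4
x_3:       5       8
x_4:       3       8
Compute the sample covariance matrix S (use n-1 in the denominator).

Step 1 — column means:
  mean(U) = (6 + 4 + 5 + 3) / 4 = 18/4 = 4.5
  mean(V) = (7 + 4 + 8 + 8) / 4 = 27/4 = 6.75

Step 2 — sample covariance S[i,j] = (1/(n-1)) · Σ_k (x_{k,i} - mean_i) · (x_{k,j} - mean_j), with n-1 = 3.
  S[U,U] = ((1.5)·(1.5) + (-0.5)·(-0.5) + (0.5)·(0.5) + (-1.5)·(-1.5)) / 3 = 5/3 = 1.6667
  S[U,V] = ((1.5)·(0.25) + (-0.5)·(-2.75) + (0.5)·(1.25) + (-1.5)·(1.25)) / 3 = 0.5/3 = 0.1667
  S[V,V] = ((0.25)·(0.25) + (-2.75)·(-2.75) + (1.25)·(1.25) + (1.25)·(1.25)) / 3 = 10.75/3 = 3.5833

S is symmetric (S[j,i] = S[i,j]). Assembling:

S = [[1.6667, 0.1667],
 [0.1667, 3.5833]]


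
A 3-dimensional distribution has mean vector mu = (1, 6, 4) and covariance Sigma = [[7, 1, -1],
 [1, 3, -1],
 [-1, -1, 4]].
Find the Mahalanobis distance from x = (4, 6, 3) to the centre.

Step 1 — centre the observation: (x - mu) = (3, 0, -1).

Step 2 — invert Sigma (cofactor / det for 3×3, or solve directly):
  Sigma^{-1} = [[0.1528, -0.0417, 0.0278],
 [-0.0417, 0.375, 0.0833],
 [0.0278, 0.0833, 0.2778]].

Step 3 — form the quadratic (x - mu)^T · Sigma^{-1} · (x - mu):
  Sigma^{-1} · (x - mu) = (0.4306, -0.2083, -0.1944).
  (x - mu)^T · [Sigma^{-1} · (x - mu)] = (3)·(0.4306) + (0)·(-0.2083) + (-1)·(-0.1944) = 1.4861.

Step 4 — take square root: d = √(1.4861) ≈ 1.2191.

d(x, mu) = √(1.4861) ≈ 1.2191


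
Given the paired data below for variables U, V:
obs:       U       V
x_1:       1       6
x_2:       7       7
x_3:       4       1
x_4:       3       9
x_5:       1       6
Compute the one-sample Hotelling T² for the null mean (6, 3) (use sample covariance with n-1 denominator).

Step 1 — sample mean vector:
  mean(U) = (1 + 7 + 4 + 3 + 1) / 5 = 16/5 = 3.2
  mean(V) = (6 + 7 + 1 + 9 + 6) / 5 = 29/5 = 5.8
  x̄ = (3.2, 5.8),  deviation x̄ - mu_0 = (3.2, 5.8) - (6, 3) = (-2.8, 2.8).

Step 2 — sample covariance matrix, S[i,j] = (1/(n-1)) · Σ_k (x_{k,i} - mean_i) · (x_{k,j} - mean_j), divisor n-1 = 4:
  S[U,U] = ((-2.2)·(-2.2) + (3.8)·(3.8) + (0.8)·(0.8) + (-0.2)·(-0.2) + (-2.2)·(-2.2)) / 4 = 24.8/4 = 6.2
  S[U,V] = ((-2.2)·(0.2) + (3.8)·(1.2) + (0.8)·(-4.8) + (-0.2)·(3.2) + (-2.2)·(0.2)) / 4 = -0.8/4 = -0.2
  S[V,V] = ((0.2)·(0.2) + (1.2)·(1.2) + (-4.8)·(-4.8) + (3.2)·(3.2) + (0.2)·(0.2)) / 4 = 34.8/4 = 8.7
  S = [[6.2, -0.2],
 [-0.2, 8.7]].

Step 3 — invert S. det(S) = 6.2·8.7 - (-0.2)² = 53.9.
  S^{-1} = (1/det) · [[d, -b], [-b, a]] = [[0.1614, 0.0037],
 [0.0037, 0.115]].

Step 4 — quadratic form (x̄ - mu_0)^T · S^{-1} · (x̄ - mu_0):
  S^{-1} · (x̄ - mu_0) = (-0.4416, 0.3117),
  (x̄ - mu_0)^T · [...] = (-2.8)·(-0.4416) + (2.8)·(0.3117) = 2.1091.

Step 5 — scale by n: T² = 5 · 2.1091 = 10.5455.

T² ≈ 10.5455


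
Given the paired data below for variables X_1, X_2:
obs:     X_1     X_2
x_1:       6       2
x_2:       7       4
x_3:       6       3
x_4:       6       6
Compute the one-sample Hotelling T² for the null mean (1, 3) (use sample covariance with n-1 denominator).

Step 1 — sample mean vector:
  mean(X_1) = (6 + 7 + 6 + 6) / 4 = 25/4 = 6.25
  mean(X_2) = (2 + 4 + 3 + 6) / 4 = 15/4 = 3.75
  x̄ = (6.25, 3.75),  deviation x̄ - mu_0 = (6.25, 3.75) - (1, 3) = (5.25, 0.75).

Step 2 — sample covariance matrix, S[i,j] = (1/(n-1)) · Σ_k (x_{k,i} - mean_i) · (x_{k,j} - mean_j), divisor n-1 = 3:
  S[X_1,X_1] = ((-0.25)·(-0.25) + (0.75)·(0.75) + (-0.25)·(-0.25) + (-0.25)·(-0.25)) / 3 = 0.75/3 = 0.25
  S[X_1,X_2] = ((-0.25)·(-1.75) + (0.75)·(0.25) + (-0.25)·(-0.75) + (-0.25)·(2.25)) / 3 = 0.25/3 = 0.0833
  S[X_2,X_2] = ((-1.75)·(-1.75) + (0.25)·(0.25) + (-0.75)·(-0.75) + (2.25)·(2.25)) / 3 = 8.75/3 = 2.9167
  S = [[0.25, 0.0833],
 [0.0833, 2.9167]].

Step 3 — invert S. det(S) = 0.25·2.9167 - (0.0833)² = 0.7222.
  S^{-1} = (1/det) · [[d, -b], [-b, a]] = [[4.0385, -0.1154],
 [-0.1154, 0.3462]].

Step 4 — quadratic form (x̄ - mu_0)^T · S^{-1} · (x̄ - mu_0):
  S^{-1} · (x̄ - mu_0) = (21.1154, -0.3462),
  (x̄ - mu_0)^T · [...] = (5.25)·(21.1154) + (0.75)·(-0.3462) = 110.5962.

Step 5 — scale by n: T² = 4 · 110.5962 = 442.3846.

T² ≈ 442.3846


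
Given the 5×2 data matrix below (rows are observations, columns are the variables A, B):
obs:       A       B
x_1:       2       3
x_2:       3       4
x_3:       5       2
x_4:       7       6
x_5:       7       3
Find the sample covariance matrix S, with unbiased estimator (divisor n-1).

Step 1 — column means:
  mean(A) = (2 + 3 + 5 + 7 + 7) / 5 = 24/5 = 4.8
  mean(B) = (3 + 4 + 2 + 6 + 3) / 5 = 18/5 = 3.6

Step 2 — sample covariance S[i,j] = (1/(n-1)) · Σ_k (x_{k,i} - mean_i) · (x_{k,j} - mean_j), with n-1 = 4.
  S[A,A] = ((-2.8)·(-2.8) + (-1.8)·(-1.8) + (0.2)·(0.2) + (2.2)·(2.2) + (2.2)·(2.2)) / 4 = 20.8/4 = 5.2
  S[A,B] = ((-2.8)·(-0.6) + (-1.8)·(0.4) + (0.2)·(-1.6) + (2.2)·(2.4) + (2.2)·(-0.6)) / 4 = 4.6/4 = 1.15
  S[B,B] = ((-0.6)·(-0.6) + (0.4)·(0.4) + (-1.6)·(-1.6) + (2.4)·(2.4) + (-0.6)·(-0.6)) / 4 = 9.2/4 = 2.3

S is symmetric (S[j,i] = S[i,j]). Assembling:

S = [[5.2, 1.15],
 [1.15, 2.3]]


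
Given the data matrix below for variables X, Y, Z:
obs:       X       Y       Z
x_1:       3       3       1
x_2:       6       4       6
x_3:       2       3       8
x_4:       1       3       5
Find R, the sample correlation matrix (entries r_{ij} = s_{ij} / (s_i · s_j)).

Step 1 — column means:
  mean(X) = (3 + 6 + 2 + 1) / 4 = 12/4 = 3
  mean(Y) = (3 + 4 + 3 + 3) / 4 = 13/4 = 3.25
  mean(Z) = (1 + 6 + 8 + 5) / 4 = 20/4 = 5

Step 2 — sample variances and covariances s[i,j] = (1/(n-1)) · Σ_k (x_{k,i} - mean_i) · (x_{k,j} - mean_j), with n-1 = 3:
  s[X,X] = ((0)·(0) + (3)·(3) + (-1)·(-1) + (-2)·(-2)) / 3 = 14/3 = 4.6667
  s[X,Y] = ((0)·(-0.25) + (3)·(0.75) + (-1)·(-0.25) + (-2)·(-0.25)) / 3 = 3/3 = 1
  s[X,Z] = ((0)·(-4) + (3)·(1) + (-1)·(3) + (-2)·(0)) / 3 = 0/3 = 0
  s[Y,Y] = ((-0.25)·(-0.25) + (0.75)·(0.75) + (-0.25)·(-0.25) + (-0.25)·(-0.25)) / 3 = 0.75/3 = 0.25
  s[Y,Z] = ((-0.25)·(-4) + (0.75)·(1) + (-0.25)·(3) + (-0.25)·(0)) / 3 = 1/3 = 0.3333
  s[Z,Z] = ((-4)·(-4) + (1)·(1) + (3)·(3) + (0)·(0)) / 3 = 26/3 = 8.6667
  Sample standard deviations s_i = √(s[i,i]):
  s(X) = √(4.6667) = 2.1602
  s(Y) = √(0.25) = 0.5
  s(Z) = √(8.6667) = 2.9439

Step 3 — r_{ij} = s_{ij} / (s_i · s_j):
  r[X,X] = 1 (diagonal).
  r[X,Y] = 1 / (2.1602 · 0.5) = 1 / 1.0801 = 0.9258
  r[X,Z] = 0 / (2.1602 · 2.9439) = 0 / 6.3596 = 0
  r[Y,Y] = 1 (diagonal).
  r[Y,Z] = 0.3333 / (0.5 · 2.9439) = 0.3333 / 1.472 = 0.2265
  r[Z,Z] = 1 (diagonal).

R is symmetric with unit diagonal. Assembling:

R = [[1, 0.9258, 0],
 [0.9258, 1, 0.2265],
 [0, 0.2265, 1]]


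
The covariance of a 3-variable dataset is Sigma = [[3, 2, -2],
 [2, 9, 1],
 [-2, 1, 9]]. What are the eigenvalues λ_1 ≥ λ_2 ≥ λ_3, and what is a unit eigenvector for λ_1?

Step 1 — characteristic polynomial p(λ) = det(λI - Sigma) = λ³ - tr·λ² + c_1·λ - det, where tr = trace, c_1 = sum of the principal 2×2 minors, det = det(Sigma):
  tr = 3 + 9 + 9 = 21,
  c_1 = (3·9 - (2)²) + (3·9 - (-2)²) + (9·9 - (1)²) = 23 + 23 + 80 = 126,
  det = 3·(9·9 - (1)²) - (2)·((2)·9 - (1)·(-2)) + (-2)·((2)·(1) - 9·(-2)) = 3·(80) - (2)·(20) + (-2)·(20) = 160.
  So p(λ) = λ³ - 21λ² + 126λ - 160.
Step 2 — look for an integer root (rational root theorem: any rational root is an integer divisor of 160). Testing λ = 10:
  p(10) = 1000 - 2100 + 1260 - 160 = 0  ✓
  Dividing out (λ - 10): p(λ) = (λ - 10)(λ² - 11λ + 16).
Step 3 — remaining eigenvalues from the quadratic λ² - 11λ + 16 = 0:
  Δ = 11² - 4·16 = 121 - 64 = 57,  λ = (11 ± √57)/2 = (11 ± 7.5498)/2 ≈ 9.2749 or 1.7251.
  Sorted: λ_1 = 10,  λ_2 = 9.2749,  λ_3 = 1.7251  (check: sum = 21 = tr ✓).

Step 4 — unit eigenvector for λ_1 = 10: v spans the null space of (Sigma - λ_1 I), whose rows are
  r_1 = (-7, 2, -2),  r_2 = (2, -1, 1),  r_3 = (-2, 1, -1).
  v is orthogonal to every row, so take v ∝ r_1 × r_2 = ((2)·(1) - (-2)·(-1), (-2)·(2) - (-7)·(1), (-7)·(-1) - (2)·(2)) = (0, 3, 3).
  Rescale (divide by 3): u = (0, 1, 1).
  ||u|| = √((0)² + (1)² + (1)²) = √(2) ≈ 1.4142,  v_1 = u/||u|| ≈ (0, 0.7071, 0.7071) (||v_1|| = 1).

λ_1 = 10,  λ_2 = 9.2749,  λ_3 = 1.7251;  v_1 ≈ (0, 0.7071, 0.7071)


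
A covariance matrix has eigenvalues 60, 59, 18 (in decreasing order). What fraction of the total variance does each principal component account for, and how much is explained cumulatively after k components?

Step 1 — total variance = trace(Sigma) = Σ λ_i = 60 + 59 + 18 = 137.

Step 2 — fraction explained by component i = λ_i / Σ λ:
  PC1: 60/137 = 0.438
  PC2: 59/137 = 0.4307
  PC3: 18/137 = 0.1314

Step 3 — cumulative fraction after k components = (λ_1 + ... + λ_k) / Σ λ:
  k = 1: 60/137 = 0.438
  k = 2: (60 + 59)/137 = 119/137 = 0.8686
  k = 3: (60 + 59 + 18)/137 = 137/137 = 1

Summary (fraction, with percent):

explained: PC1 0.438 (43.8%), PC2 0.4307 (43.07%), PC3 0.1314 (13.14%);  cumulative: 0.438, 0.8686, 1


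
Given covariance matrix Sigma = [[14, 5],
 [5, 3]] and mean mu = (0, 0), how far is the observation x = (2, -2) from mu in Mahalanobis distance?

Step 1 — centre the observation: (x - mu) = (2, -2).

Step 2 — invert Sigma. det(Sigma) = 14·3 - (5)² = 17.
  Sigma^{-1} = (1/det) · [[d, -b], [-b, a]] = [[0.1765, -0.2941],
 [-0.2941, 0.8235]].

Step 3 — form the quadratic (x - mu)^T · Sigma^{-1} · (x - mu):
  Sigma^{-1} · (x - mu) = (0.9412, -2.2353).
  (x - mu)^T · [Sigma^{-1} · (x - mu)] = (2)·(0.9412) + (-2)·(-2.2353) = 6.3529.

Step 4 — take square root: d = √(6.3529) ≈ 2.5205.

d(x, mu) = √(6.3529) ≈ 2.5205


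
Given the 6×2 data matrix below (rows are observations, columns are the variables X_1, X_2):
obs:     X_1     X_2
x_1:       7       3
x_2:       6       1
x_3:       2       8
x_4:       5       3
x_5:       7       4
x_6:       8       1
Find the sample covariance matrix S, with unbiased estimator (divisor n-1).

Step 1 — column means:
  mean(X_1) = (7 + 6 + 2 + 5 + 7 + 8) / 6 = 35/6 = 5.8333
  mean(X_2) = (3 + 1 + 8 + 3 + 4 + 1) / 6 = 20/6 = 3.3333

Step 2 — sample covariance S[i,j] = (1/(n-1)) · Σ_k (x_{k,i} - mean_i) · (x_{k,j} - mean_j), with n-1 = 5.
  S[X_1,X_1] = ((1.1667)·(1.1667) + (0.1667)·(0.1667) + (-3.8333)·(-3.8333) + (-0.8333)·(-0.8333) + (1.1667)·(1.1667) + (2.1667)·(2.1667)) / 5 = 22.8333/5 = 4.5667
  S[X_1,X_2] = ((1.1667)·(-0.3333) + (0.1667)·(-2.3333) + (-3.8333)·(4.6667) + (-0.8333)·(-0.3333) + (1.1667)·(0.6667) + (2.1667)·(-2.3333)) / 5 = -22.6667/5 = -4.5333
  S[X_2,X_2] = ((-0.3333)·(-0.3333) + (-2.3333)·(-2.3333) + (4.6667)·(4.6667) + (-0.3333)·(-0.3333) + (0.6667)·(0.6667) + (-2.3333)·(-2.3333)) / 5 = 33.3333/5 = 6.6667

S is symmetric (S[j,i] = S[i,j]). Assembling:

S = [[4.5667, -4.5333],
 [-4.5333, 6.6667]]


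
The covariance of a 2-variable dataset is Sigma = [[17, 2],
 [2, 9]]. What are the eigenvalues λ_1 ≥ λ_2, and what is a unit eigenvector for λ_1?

Step 1 — characteristic polynomial of 2×2 Sigma:
  det(Sigma - λI) = λ² - trace · λ + det = 0.
  trace = 17 + 9 = 26, det = 17·9 - (2)² = 149.
Step 2 — discriminant:
  Δ = trace² - 4·det = 676 - 596 = 80.
Step 3 — eigenvalues:
  λ = (trace ± √Δ)/2 = (26 ± 8.9443)/2,
  λ_1 = 17.4721,  λ_2 = 8.5279.

Step 4 — unit eigenvector for λ_1: solve (Sigma - λ_1 I)v = 0. First row:
  (17 - 17.4721)·v_x + (2)·v_y = 0, i.e. (-0.4721)·v_x + (2)·v_y = 0,
  so v ∝ (b, λ_1 - a) = (2, 0.4721) = u.
  ||u|| = √((2)² + (0.4721)²) = √(4.2229) ≈ 2.055,
  v_1 = u/||u|| ≈ (0.9732, 0.2298) (||v_1|| = 1).

λ_1 = 17.4721,  λ_2 = 8.5279;  v_1 ≈ (0.9732, 0.2298)


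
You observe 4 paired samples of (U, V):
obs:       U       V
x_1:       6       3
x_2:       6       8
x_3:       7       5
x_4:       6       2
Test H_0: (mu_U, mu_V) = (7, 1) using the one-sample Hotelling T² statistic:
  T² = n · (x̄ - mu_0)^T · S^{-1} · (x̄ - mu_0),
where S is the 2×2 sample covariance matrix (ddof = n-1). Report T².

Step 1 — sample mean vector:
  mean(U) = (6 + 6 + 7 + 6) / 4 = 25/4 = 6.25
  mean(V) = (3 + 8 + 5 + 2) / 4 = 18/4 = 4.5
  x̄ = (6.25, 4.5),  deviation x̄ - mu_0 = (6.25, 4.5) - (7, 1) = (-0.75, 3.5).

Step 2 — sample covariance matrix, S[i,j] = (1/(n-1)) · Σ_k (x_{k,i} - mean_i) · (x_{k,j} - mean_j), divisor n-1 = 3:
  S[U,U] = ((-0.25)·(-0.25) + (-0.25)·(-0.25) + (0.75)·(0.75) + (-0.25)·(-0.25)) / 3 = 0.75/3 = 0.25
  S[U,V] = ((-0.25)·(-1.5) + (-0.25)·(3.5) + (0.75)·(0.5) + (-0.25)·(-2.5)) / 3 = 0.5/3 = 0.1667
  S[V,V] = ((-1.5)·(-1.5) + (3.5)·(3.5) + (0.5)·(0.5) + (-2.5)·(-2.5)) / 3 = 21/3 = 7
  S = [[0.25, 0.1667],
 [0.1667, 7]].

Step 3 — invert S. det(S) = 0.25·7 - (0.1667)² = 1.7222.
  S^{-1} = (1/det) · [[d, -b], [-b, a]] = [[4.0645, -0.0968],
 [-0.0968, 0.1452]].

Step 4 — quadratic form (x̄ - mu_0)^T · S^{-1} · (x̄ - mu_0):
  S^{-1} · (x̄ - mu_0) = (-3.3871, 0.5806),
  (x̄ - mu_0)^T · [...] = (-0.75)·(-3.3871) + (3.5)·(0.5806) = 4.5726.

Step 5 — scale by n: T² = 4 · 4.5726 = 18.2903.

T² ≈ 18.2903


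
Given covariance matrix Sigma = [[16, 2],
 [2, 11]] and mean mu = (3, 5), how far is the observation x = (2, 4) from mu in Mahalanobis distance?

Step 1 — centre the observation: (x - mu) = (-1, -1).

Step 2 — invert Sigma. det(Sigma) = 16·11 - (2)² = 172.
  Sigma^{-1} = (1/det) · [[d, -b], [-b, a]] = [[0.064, -0.0116],
 [-0.0116, 0.093]].

Step 3 — form the quadratic (x - mu)^T · Sigma^{-1} · (x - mu):
  Sigma^{-1} · (x - mu) = (-0.0523, -0.0814).
  (x - mu)^T · [Sigma^{-1} · (x - mu)] = (-1)·(-0.0523) + (-1)·(-0.0814) = 0.1337.

Step 4 — take square root: d = √(0.1337) ≈ 0.3657.

d(x, mu) = √(0.1337) ≈ 0.3657


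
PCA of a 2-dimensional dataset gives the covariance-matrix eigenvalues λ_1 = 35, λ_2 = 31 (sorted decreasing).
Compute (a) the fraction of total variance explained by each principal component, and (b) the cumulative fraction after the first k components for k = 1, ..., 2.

Step 1 — total variance = trace(Sigma) = Σ λ_i = 35 + 31 = 66.

Step 2 — fraction explained by component i = λ_i / Σ λ:
  PC1: 35/66 = 0.5303
  PC2: 31/66 = 0.4697

Step 3 — cumulative fraction after k components = (λ_1 + ... + λ_k) / Σ λ:
  k = 1: 35/66 = 0.5303
  k = 2: (35 + 31)/66 = 66/66 = 1

Summary (fraction, with percent):

explained: PC1 0.5303 (53.03%), PC2 0.4697 (46.97%);  cumulative: 0.5303, 1


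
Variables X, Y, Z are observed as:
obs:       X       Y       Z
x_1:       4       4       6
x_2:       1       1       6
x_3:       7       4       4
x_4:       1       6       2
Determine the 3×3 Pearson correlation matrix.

Step 1 — column means:
  mean(X) = (4 + 1 + 7 + 1) / 4 = 13/4 = 3.25
  mean(Y) = (4 + 1 + 4 + 6) / 4 = 15/4 = 3.75
  mean(Z) = (6 + 6 + 4 + 2) / 4 = 18/4 = 4.5

Step 2 — sample variances and covariances s[i,j] = (1/(n-1)) · Σ_k (x_{k,i} - mean_i) · (x_{k,j} - mean_j), with n-1 = 3:
  s[X,X] = ((0.75)·(0.75) + (-2.25)·(-2.25) + (3.75)·(3.75) + (-2.25)·(-2.25)) / 3 = 24.75/3 = 8.25
  s[X,Y] = ((0.75)·(0.25) + (-2.25)·(-2.75) + (3.75)·(0.25) + (-2.25)·(2.25)) / 3 = 2.25/3 = 0.75
  s[X,Z] = ((0.75)·(1.5) + (-2.25)·(1.5) + (3.75)·(-0.5) + (-2.25)·(-2.5)) / 3 = 1.5/3 = 0.5
  s[Y,Y] = ((0.25)·(0.25) + (-2.75)·(-2.75) + (0.25)·(0.25) + (2.25)·(2.25)) / 3 = 12.75/3 = 4.25
  s[Y,Z] = ((0.25)·(1.5) + (-2.75)·(1.5) + (0.25)·(-0.5) + (2.25)·(-2.5)) / 3 = -9.5/3 = -3.1667
  s[Z,Z] = ((1.5)·(1.5) + (1.5)·(1.5) + (-0.5)·(-0.5) + (-2.5)·(-2.5)) / 3 = 11/3 = 3.6667
  Sample standard deviations s_i = √(s[i,i]):
  s(X) = √(8.25) = 2.8723
  s(Y) = √(4.25) = 2.0616
  s(Z) = √(3.6667) = 1.9149

Step 3 — r_{ij} = s_{ij} / (s_i · s_j):
  r[X,X] = 1 (diagonal).
  r[X,Y] = 0.75 / (2.8723 · 2.0616) = 0.75 / 5.9214 = 0.1267
  r[X,Z] = 0.5 / (2.8723 · 1.9149) = 0.5 / 5.5 = 0.0909
  r[Y,Y] = 1 (diagonal).
  r[Y,Z] = -3.1667 / (2.0616 · 1.9149) = -3.1667 / 3.9476 = -0.8022
  r[Z,Z] = 1 (diagonal).

R is symmetric with unit diagonal. Assembling:

R = [[1, 0.1267, 0.0909],
 [0.1267, 1, -0.8022],
 [0.0909, -0.8022, 1]]


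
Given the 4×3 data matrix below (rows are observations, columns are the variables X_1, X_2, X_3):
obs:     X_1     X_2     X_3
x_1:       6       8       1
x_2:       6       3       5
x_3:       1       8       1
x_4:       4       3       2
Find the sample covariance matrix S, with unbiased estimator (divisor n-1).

Step 1 — column means:
  mean(X_1) = (6 + 6 + 1 + 4) / 4 = 17/4 = 4.25
  mean(X_2) = (8 + 3 + 8 + 3) / 4 = 22/4 = 5.5
  mean(X_3) = (1 + 5 + 1 + 2) / 4 = 9/4 = 2.25

Step 2 — sample covariance S[i,j] = (1/(n-1)) · Σ_k (x_{k,i} - mean_i) · (x_{k,j} - mean_j), with n-1 = 3.
  S[X_1,X_1] = ((1.75)·(1.75) + (1.75)·(1.75) + (-3.25)·(-3.25) + (-0.25)·(-0.25)) / 3 = 16.75/3 = 5.5833
  S[X_1,X_2] = ((1.75)·(2.5) + (1.75)·(-2.5) + (-3.25)·(2.5) + (-0.25)·(-2.5)) / 3 = -7.5/3 = -2.5
  S[X_1,X_3] = ((1.75)·(-1.25) + (1.75)·(2.75) + (-3.25)·(-1.25) + (-0.25)·(-0.25)) / 3 = 6.75/3 = 2.25
  S[X_2,X_2] = ((2.5)·(2.5) + (-2.5)·(-2.5) + (2.5)·(2.5) + (-2.5)·(-2.5)) / 3 = 25/3 = 8.3333
  S[X_2,X_3] = ((2.5)·(-1.25) + (-2.5)·(2.75) + (2.5)·(-1.25) + (-2.5)·(-0.25)) / 3 = -12.5/3 = -4.1667
  S[X_3,X_3] = ((-1.25)·(-1.25) + (2.75)·(2.75) + (-1.25)·(-1.25) + (-0.25)·(-0.25)) / 3 = 10.75/3 = 3.5833

S is symmetric (S[j,i] = S[i,j]). Assembling:

S = [[5.5833, -2.5, 2.25],
 [-2.5, 8.3333, -4.1667],
 [2.25, -4.1667, 3.5833]]


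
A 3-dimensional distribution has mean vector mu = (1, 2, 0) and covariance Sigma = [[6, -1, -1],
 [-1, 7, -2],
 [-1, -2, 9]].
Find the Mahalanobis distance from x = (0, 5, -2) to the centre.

Step 1 — centre the observation: (x - mu) = (-1, 3, -2).

Step 2 — invert Sigma (cofactor / det for 3×3, or solve directly):
  Sigma^{-1} = [[0.1766, 0.0329, 0.0269],
 [0.0329, 0.1587, 0.0389],
 [0.0269, 0.0389, 0.1228]].

Step 3 — form the quadratic (x - mu)^T · Sigma^{-1} · (x - mu):
  Sigma^{-1} · (x - mu) = (-0.1317, 0.3653, -0.1557).
  (x - mu)^T · [Sigma^{-1} · (x - mu)] = (-1)·(-0.1317) + (3)·(0.3653) + (-2)·(-0.1557) = 1.5389.

Step 4 — take square root: d = √(1.5389) ≈ 1.2405.

d(x, mu) = √(1.5389) ≈ 1.2405


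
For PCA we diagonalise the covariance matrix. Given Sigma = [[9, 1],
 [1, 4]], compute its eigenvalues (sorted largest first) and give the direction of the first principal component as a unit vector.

Step 1 — characteristic polynomial of 2×2 Sigma:
  det(Sigma - λI) = λ² - trace · λ + det = 0.
  trace = 9 + 4 = 13, det = 9·4 - (1)² = 35.
Step 2 — discriminant:
  Δ = trace² - 4·det = 169 - 140 = 29.
Step 3 — eigenvalues:
  λ = (trace ± √Δ)/2 = (13 ± 5.3852)/2,
  λ_1 = 9.1926,  λ_2 = 3.8074.

Step 4 — unit eigenvector for λ_1: solve (Sigma - λ_1 I)v = 0. First row:
  (9 - 9.1926)·v_x + (1)·v_y = 0, i.e. (-0.1926)·v_x + (1)·v_y = 0,
  so v ∝ (b, λ_1 - a) = (1, 0.1926) = u.
  ||u|| = √((1)² + (0.1926)²) = √(1.0371) ≈ 1.0184,
  v_1 = u/||u|| ≈ (0.982, 0.1891) (||v_1|| = 1).

λ_1 = 9.1926,  λ_2 = 3.8074;  v_1 ≈ (0.982, 0.1891)


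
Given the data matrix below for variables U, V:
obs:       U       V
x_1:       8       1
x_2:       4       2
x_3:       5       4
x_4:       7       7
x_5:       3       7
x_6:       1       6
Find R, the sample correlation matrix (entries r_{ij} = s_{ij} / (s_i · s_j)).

Step 1 — column means:
  mean(U) = (8 + 4 + 5 + 7 + 3 + 1) / 6 = 28/6 = 4.6667
  mean(V) = (1 + 2 + 4 + 7 + 7 + 6) / 6 = 27/6 = 4.5

Step 2 — sample variances and covariances s[i,j] = (1/(n-1)) · Σ_k (x_{k,i} - mean_i) · (x_{k,j} - mean_j), with n-1 = 5:
  s[U,U] = ((3.3333)·(3.3333) + (-0.6667)·(-0.6667) + (0.3333)·(0.3333) + (2.3333)·(2.3333) + (-1.6667)·(-1.6667) + (-3.6667)·(-3.6667)) / 5 = 33.3333/5 = 6.6667
  s[U,V] = ((3.3333)·(-3.5) + (-0.6667)·(-2.5) + (0.3333)·(-0.5) + (2.3333)·(2.5) + (-1.6667)·(2.5) + (-3.6667)·(1.5)) / 5 = -14/5 = -2.8
  s[V,V] = ((-3.5)·(-3.5) + (-2.5)·(-2.5) + (-0.5)·(-0.5) + (2.5)·(2.5) + (2.5)·(2.5) + (1.5)·(1.5)) / 5 = 33.5/5 = 6.7
  Sample standard deviations s_i = √(s[i,i]):
  s(U) = √(6.6667) = 2.582
  s(V) = √(6.7) = 2.5884

Step 3 — r_{ij} = s_{ij} / (s_i · s_j):
  r[U,U] = 1 (diagonal).
  r[U,V] = -2.8 / (2.582 · 2.5884) = -2.8 / 6.6833 = -0.419
  r[V,V] = 1 (diagonal).

R is symmetric with unit diagonal. Assembling:

R = [[1, -0.419],
 [-0.419, 1]]


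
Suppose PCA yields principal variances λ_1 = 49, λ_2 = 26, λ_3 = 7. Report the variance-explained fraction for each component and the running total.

Step 1 — total variance = trace(Sigma) = Σ λ_i = 49 + 26 + 7 = 82.

Step 2 — fraction explained by component i = λ_i / Σ λ:
  PC1: 49/82 = 0.5976
  PC2: 26/82 = 0.3171
  PC3: 7/82 = 0.0854

Step 3 — cumulative fraction after k components = (λ_1 + ... + λ_k) / Σ λ:
  k = 1: 49/82 = 0.5976
  k = 2: (49 + 26)/82 = 75/82 = 0.9146
  k = 3: (49 + 26 + 7)/82 = 82/82 = 1

Summary (fraction, with percent):

explained: PC1 0.5976 (59.76%), PC2 0.3171 (31.71%), PC3 0.0854 (8.54%);  cumulative: 0.5976, 0.9146, 1


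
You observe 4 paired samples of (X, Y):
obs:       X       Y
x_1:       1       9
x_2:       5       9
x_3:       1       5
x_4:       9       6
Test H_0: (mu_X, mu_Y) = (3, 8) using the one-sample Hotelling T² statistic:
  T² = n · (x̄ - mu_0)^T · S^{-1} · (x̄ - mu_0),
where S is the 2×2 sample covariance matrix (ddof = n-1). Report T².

Step 1 — sample mean vector:
  mean(X) = (1 + 5 + 1 + 9) / 4 = 16/4 = 4
  mean(Y) = (9 + 9 + 5 + 6) / 4 = 29/4 = 7.25
  x̄ = (4, 7.25),  deviation x̄ - mu_0 = (4, 7.25) - (3, 8) = (1, -0.75).

Step 2 — sample covariance matrix, S[i,j] = (1/(n-1)) · Σ_k (x_{k,i} - mean_i) · (x_{k,j} - mean_j), divisor n-1 = 3:
  S[X,X] = ((-3)·(-3) + (1)·(1) + (-3)·(-3) + (5)·(5)) / 3 = 44/3 = 14.6667
  S[X,Y] = ((-3)·(1.75) + (1)·(1.75) + (-3)·(-2.25) + (5)·(-1.25)) / 3 = -3/3 = -1
  S[Y,Y] = ((1.75)·(1.75) + (1.75)·(1.75) + (-2.25)·(-2.25) + (-1.25)·(-1.25)) / 3 = 12.75/3 = 4.25
  S = [[14.6667, -1],
 [-1, 4.25]].

Step 3 — invert S. det(S) = 14.6667·4.25 - (-1)² = 61.3333.
  S^{-1} = (1/det) · [[d, -b], [-b, a]] = [[0.0693, 0.0163],
 [0.0163, 0.2391]].

Step 4 — quadratic form (x̄ - mu_0)^T · S^{-1} · (x̄ - mu_0):
  S^{-1} · (x̄ - mu_0) = (0.0571, -0.163),
  (x̄ - mu_0)^T · [...] = (1)·(0.0571) + (-0.75)·(-0.163) = 0.1793.

Step 5 — scale by n: T² = 4 · 0.1793 = 0.7174.

T² ≈ 0.7174


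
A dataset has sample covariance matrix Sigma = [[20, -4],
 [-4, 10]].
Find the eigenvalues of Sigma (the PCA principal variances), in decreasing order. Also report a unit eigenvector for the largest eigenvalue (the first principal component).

Step 1 — characteristic polynomial of 2×2 Sigma:
  det(Sigma - λI) = λ² - trace · λ + det = 0.
  trace = 20 + 10 = 30, det = 20·10 - (-4)² = 184.
Step 2 — discriminant:
  Δ = trace² - 4·det = 900 - 736 = 164.
Step 3 — eigenvalues:
  λ = (trace ± √Δ)/2 = (30 ± 12.8062)/2,
  λ_1 = 21.4031,  λ_2 = 8.5969.

Step 4 — unit eigenvector for λ_1: solve (Sigma - λ_1 I)v = 0. First row:
  (20 - 21.4031)·v_x + (-4)·v_y = 0, i.e. (-1.4031)·v_x + (-4)·v_y = 0,
  so v ∝ (b, λ_1 - a) = (-4, 1.4031); multiply by -1 so the first entry is positive: u = (4, -1.4031).
  ||u|| = √((4)² + (-1.4031)²) = √(17.9688) ≈ 4.239,
  v_1 = u/||u|| ≈ (0.9436, -0.331) (||v_1|| = 1).

λ_1 = 21.4031,  λ_2 = 8.5969;  v_1 ≈ (0.9436, -0.331)


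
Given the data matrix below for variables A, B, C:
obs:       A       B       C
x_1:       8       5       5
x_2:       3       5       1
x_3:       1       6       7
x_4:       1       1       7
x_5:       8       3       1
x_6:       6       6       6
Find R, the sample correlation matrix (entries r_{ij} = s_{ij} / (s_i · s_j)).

Step 1 — column means:
  mean(A) = (8 + 3 + 1 + 1 + 8 + 6) / 6 = 27/6 = 4.5
  mean(B) = (5 + 5 + 6 + 1 + 3 + 6) / 6 = 26/6 = 4.3333
  mean(C) = (5 + 1 + 7 + 7 + 1 + 6) / 6 = 27/6 = 4.5

Step 2 — sample variances and covariances s[i,j] = (1/(n-1)) · Σ_k (x_{k,i} - mean_i) · (x_{k,j} - mean_j), with n-1 = 5:
  s[A,A] = ((3.5)·(3.5) + (-1.5)·(-1.5) + (-3.5)·(-3.5) + (-3.5)·(-3.5) + (3.5)·(3.5) + (1.5)·(1.5)) / 5 = 53.5/5 = 10.7
  s[A,B] = ((3.5)·(0.6667) + (-1.5)·(0.6667) + (-3.5)·(1.6667) + (-3.5)·(-3.3333) + (3.5)·(-1.3333) + (1.5)·(1.6667)) / 5 = 5/5 = 1
  s[A,C] = ((3.5)·(0.5) + (-1.5)·(-3.5) + (-3.5)·(2.5) + (-3.5)·(2.5) + (3.5)·(-3.5) + (1.5)·(1.5)) / 5 = -20.5/5 = -4.1
  s[B,B] = ((0.6667)·(0.6667) + (0.6667)·(0.6667) + (1.6667)·(1.6667) + (-3.3333)·(-3.3333) + (-1.3333)·(-1.3333) + (1.6667)·(1.6667)) / 5 = 19.3333/5 = 3.8667
  s[B,C] = ((0.6667)·(0.5) + (0.6667)·(-3.5) + (1.6667)·(2.5) + (-3.3333)·(2.5) + (-1.3333)·(-3.5) + (1.6667)·(1.5)) / 5 = 1/5 = 0.2
  s[C,C] = ((0.5)·(0.5) + (-3.5)·(-3.5) + (2.5)·(2.5) + (2.5)·(2.5) + (-3.5)·(-3.5) + (1.5)·(1.5)) / 5 = 39.5/5 = 7.9
  Sample standard deviations s_i = √(s[i,i]):
  s(A) = √(10.7) = 3.2711
  s(B) = √(3.8667) = 1.9664
  s(C) = √(7.9) = 2.8107

Step 3 — r_{ij} = s_{ij} / (s_i · s_j):
  r[A,A] = 1 (diagonal).
  r[A,B] = 1 / (3.2711 · 1.9664) = 1 / 6.4322 = 0.1555
  r[A,C] = -4.1 / (3.2711 · 2.8107) = -4.1 / 9.194 = -0.4459
  r[B,B] = 1 (diagonal).
  r[B,C] = 0.2 / (1.9664 · 2.8107) = 0.2 / 5.5269 = 0.0362
  r[C,C] = 1 (diagonal).

R is symmetric with unit diagonal. Assembling:

R = [[1, 0.1555, -0.4459],
 [0.1555, 1, 0.0362],
 [-0.4459, 0.0362, 1]]


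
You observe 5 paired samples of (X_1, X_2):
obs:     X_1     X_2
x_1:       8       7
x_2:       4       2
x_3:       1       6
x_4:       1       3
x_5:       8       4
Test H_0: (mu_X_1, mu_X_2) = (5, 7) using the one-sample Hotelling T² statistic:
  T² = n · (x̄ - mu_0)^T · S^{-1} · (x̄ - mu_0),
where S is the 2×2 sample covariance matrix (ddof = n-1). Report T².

Step 1 — sample mean vector:
  mean(X_1) = (8 + 4 + 1 + 1 + 8) / 5 = 22/5 = 4.4
  mean(X_2) = (7 + 2 + 6 + 3 + 4) / 5 = 22/5 = 4.4
  x̄ = (4.4, 4.4),  deviation x̄ - mu_0 = (4.4, 4.4) - (5, 7) = (-0.6, -2.6).

Step 2 — sample covariance matrix, S[i,j] = (1/(n-1)) · Σ_k (x_{k,i} - mean_i) · (x_{k,j} - mean_j), divisor n-1 = 4:
  S[X_1,X_1] = ((3.6)·(3.6) + (-0.4)·(-0.4) + (-3.4)·(-3.4) + (-3.4)·(-3.4) + (3.6)·(3.6)) / 4 = 49.2/4 = 12.3
  S[X_1,X_2] = ((3.6)·(2.6) + (-0.4)·(-2.4) + (-3.4)·(1.6) + (-3.4)·(-1.4) + (3.6)·(-0.4)) / 4 = 8.2/4 = 2.05
  S[X_2,X_2] = ((2.6)·(2.6) + (-2.4)·(-2.4) + (1.6)·(1.6) + (-1.4)·(-1.4) + (-0.4)·(-0.4)) / 4 = 17.2/4 = 4.3
  S = [[12.3, 2.05],
 [2.05, 4.3]].

Step 3 — invert S. det(S) = 12.3·4.3 - (2.05)² = 48.6875.
  S^{-1} = (1/det) · [[d, -b], [-b, a]] = [[0.0883, -0.0421],
 [-0.0421, 0.2526]].

Step 4 — quadratic form (x̄ - mu_0)^T · S^{-1} · (x̄ - mu_0):
  S^{-1} · (x̄ - mu_0) = (0.0565, -0.6316),
  (x̄ - mu_0)^T · [...] = (-0.6)·(0.0565) + (-2.6)·(-0.6316) = 1.6082.

Step 5 — scale by n: T² = 5 · 1.6082 = 8.0411.

T² ≈ 8.0411


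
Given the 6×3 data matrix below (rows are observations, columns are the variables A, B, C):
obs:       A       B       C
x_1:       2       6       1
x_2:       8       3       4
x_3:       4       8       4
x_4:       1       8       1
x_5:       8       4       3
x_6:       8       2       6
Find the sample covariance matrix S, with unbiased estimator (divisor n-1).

Step 1 — column means:
  mean(A) = (2 + 8 + 4 + 1 + 8 + 8) / 6 = 31/6 = 5.1667
  mean(B) = (6 + 3 + 8 + 8 + 4 + 2) / 6 = 31/6 = 5.1667
  mean(C) = (1 + 4 + 4 + 1 + 3 + 6) / 6 = 19/6 = 3.1667

Step 2 — sample covariance S[i,j] = (1/(n-1)) · Σ_k (x_{k,i} - mean_i) · (x_{k,j} - mean_j), with n-1 = 5.
  S[A,A] = ((-3.1667)·(-3.1667) + (2.8333)·(2.8333) + (-1.1667)·(-1.1667) + (-4.1667)·(-4.1667) + (2.8333)·(2.8333) + (2.8333)·(2.8333)) / 5 = 52.8333/5 = 10.5667
  S[A,B] = ((-3.1667)·(0.8333) + (2.8333)·(-2.1667) + (-1.1667)·(2.8333) + (-4.1667)·(2.8333) + (2.8333)·(-1.1667) + (2.8333)·(-3.1667)) / 5 = -36.1667/5 = -7.2333
  S[A,C] = ((-3.1667)·(-2.1667) + (2.8333)·(0.8333) + (-1.1667)·(0.8333) + (-4.1667)·(-2.1667) + (2.8333)·(-0.1667) + (2.8333)·(2.8333)) / 5 = 24.8333/5 = 4.9667
  S[B,B] = ((0.8333)·(0.8333) + (-2.1667)·(-2.1667) + (2.8333)·(2.8333) + (2.8333)·(2.8333) + (-1.1667)·(-1.1667) + (-3.1667)·(-3.1667)) / 5 = 32.8333/5 = 6.5667
  S[B,C] = ((0.8333)·(-2.1667) + (-2.1667)·(0.8333) + (2.8333)·(0.8333) + (2.8333)·(-2.1667) + (-1.1667)·(-0.1667) + (-3.1667)·(2.8333)) / 5 = -16.1667/5 = -3.2333
  S[C,C] = ((-2.1667)·(-2.1667) + (0.8333)·(0.8333) + (0.8333)·(0.8333) + (-2.1667)·(-2.1667) + (-0.1667)·(-0.1667) + (2.8333)·(2.8333)) / 5 = 18.8333/5 = 3.7667

S is symmetric (S[j,i] = S[i,j]). Assembling:

S = [[10.5667, -7.2333, 4.9667],
 [-7.2333, 6.5667, -3.2333],
 [4.9667, -3.2333, 3.7667]]
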